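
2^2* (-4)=-16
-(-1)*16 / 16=1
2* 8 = 16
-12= -12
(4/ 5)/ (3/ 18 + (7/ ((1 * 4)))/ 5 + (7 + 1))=48/ 511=0.09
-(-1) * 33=33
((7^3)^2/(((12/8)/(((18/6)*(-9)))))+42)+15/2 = -2117632.50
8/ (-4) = -2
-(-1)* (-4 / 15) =-4 / 15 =-0.27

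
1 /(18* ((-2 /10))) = -5 /18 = -0.28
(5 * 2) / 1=10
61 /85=0.72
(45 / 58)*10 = 225 / 29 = 7.76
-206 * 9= -1854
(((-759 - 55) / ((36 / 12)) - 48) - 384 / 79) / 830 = -38417 / 98355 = -0.39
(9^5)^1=59049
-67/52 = -1.29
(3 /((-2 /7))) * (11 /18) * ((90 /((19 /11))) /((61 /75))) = -952875 /2318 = -411.08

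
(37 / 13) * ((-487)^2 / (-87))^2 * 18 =4162435957514 / 10933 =380722213.25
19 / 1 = 19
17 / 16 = 1.06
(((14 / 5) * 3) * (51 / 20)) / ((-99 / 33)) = -357 / 50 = -7.14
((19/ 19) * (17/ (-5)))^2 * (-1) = -289/ 25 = -11.56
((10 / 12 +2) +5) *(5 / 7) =235 / 42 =5.60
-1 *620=-620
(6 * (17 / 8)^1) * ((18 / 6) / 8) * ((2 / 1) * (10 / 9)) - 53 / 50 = 1913 / 200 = 9.56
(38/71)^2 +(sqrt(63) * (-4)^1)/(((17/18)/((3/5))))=1444/5041-648 * sqrt(7)/85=-19.88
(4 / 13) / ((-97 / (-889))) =2.82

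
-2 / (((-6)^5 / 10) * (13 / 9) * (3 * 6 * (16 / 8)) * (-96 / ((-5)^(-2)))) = -1 / 48522240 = -0.00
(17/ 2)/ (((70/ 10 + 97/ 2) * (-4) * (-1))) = 17/ 444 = 0.04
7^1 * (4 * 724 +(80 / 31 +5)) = 630077 / 31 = 20325.06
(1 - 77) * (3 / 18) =-38 / 3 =-12.67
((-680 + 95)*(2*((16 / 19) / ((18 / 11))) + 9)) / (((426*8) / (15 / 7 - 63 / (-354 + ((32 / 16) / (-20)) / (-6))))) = -1831613875 / 458422576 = -4.00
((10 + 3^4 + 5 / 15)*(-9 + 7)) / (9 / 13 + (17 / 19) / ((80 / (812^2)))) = -0.02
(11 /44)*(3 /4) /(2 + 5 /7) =21 /304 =0.07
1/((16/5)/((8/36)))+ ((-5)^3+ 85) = -2875/72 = -39.93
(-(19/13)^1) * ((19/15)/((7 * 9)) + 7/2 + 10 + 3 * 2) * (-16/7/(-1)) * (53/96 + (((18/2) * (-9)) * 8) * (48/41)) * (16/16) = 2091553045237/42309540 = 49434.55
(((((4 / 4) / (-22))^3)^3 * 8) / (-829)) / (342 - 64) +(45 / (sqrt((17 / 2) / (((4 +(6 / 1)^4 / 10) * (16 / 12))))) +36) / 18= 69557419617694977 / 34778709808847488 +2 * sqrt(85170) / 51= 13.44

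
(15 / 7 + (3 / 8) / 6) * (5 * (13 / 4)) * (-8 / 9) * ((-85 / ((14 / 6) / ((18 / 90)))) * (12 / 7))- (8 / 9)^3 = 198618383 / 500094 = 397.16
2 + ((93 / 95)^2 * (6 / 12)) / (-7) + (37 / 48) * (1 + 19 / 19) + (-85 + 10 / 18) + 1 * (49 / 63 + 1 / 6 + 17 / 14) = -119495513 / 1516200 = -78.81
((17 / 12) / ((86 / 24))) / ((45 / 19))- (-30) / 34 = 34516 / 32895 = 1.05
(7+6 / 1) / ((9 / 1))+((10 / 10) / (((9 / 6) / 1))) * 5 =43 / 9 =4.78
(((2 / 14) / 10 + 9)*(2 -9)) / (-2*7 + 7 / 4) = 1262 / 245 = 5.15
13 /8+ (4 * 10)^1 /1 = 333 /8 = 41.62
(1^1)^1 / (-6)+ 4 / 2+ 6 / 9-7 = -9 / 2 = -4.50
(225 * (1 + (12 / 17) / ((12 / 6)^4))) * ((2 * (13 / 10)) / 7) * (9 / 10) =74763 / 952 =78.53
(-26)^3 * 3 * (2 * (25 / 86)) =-1318200 / 43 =-30655.81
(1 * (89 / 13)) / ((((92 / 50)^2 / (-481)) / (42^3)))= -72061609.17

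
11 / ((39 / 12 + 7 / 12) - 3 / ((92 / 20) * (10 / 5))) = 69 / 22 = 3.14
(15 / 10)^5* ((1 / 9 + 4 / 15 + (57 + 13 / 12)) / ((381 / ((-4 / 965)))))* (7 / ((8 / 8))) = -662949 / 19608800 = -0.03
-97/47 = -2.06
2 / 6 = 1 / 3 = 0.33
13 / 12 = 1.08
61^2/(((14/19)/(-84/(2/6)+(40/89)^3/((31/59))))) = -194543916898886/152978273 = -1271709.46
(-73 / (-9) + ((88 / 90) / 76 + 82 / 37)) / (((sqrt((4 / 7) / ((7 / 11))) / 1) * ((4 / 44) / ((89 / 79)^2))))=9068689532 * sqrt(11) / 197434035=152.34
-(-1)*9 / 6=3 / 2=1.50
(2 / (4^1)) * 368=184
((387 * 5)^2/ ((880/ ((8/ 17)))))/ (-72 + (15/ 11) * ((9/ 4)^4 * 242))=5325120/ 22301807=0.24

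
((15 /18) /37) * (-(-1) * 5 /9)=0.01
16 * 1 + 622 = 638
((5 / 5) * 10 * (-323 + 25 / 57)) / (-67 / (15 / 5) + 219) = -18386 / 1121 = -16.40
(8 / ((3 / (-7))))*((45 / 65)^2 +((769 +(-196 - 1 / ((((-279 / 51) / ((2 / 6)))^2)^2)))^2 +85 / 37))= -4221074114049923362849657100144 / 688720974940100627547399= -6128859.53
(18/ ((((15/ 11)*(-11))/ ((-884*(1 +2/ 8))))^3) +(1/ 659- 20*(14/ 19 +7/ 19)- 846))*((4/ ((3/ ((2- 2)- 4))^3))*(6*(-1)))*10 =1383768363934720/ 338067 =4093177872.83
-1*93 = -93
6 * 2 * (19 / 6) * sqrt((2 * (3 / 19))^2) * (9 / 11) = 108 / 11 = 9.82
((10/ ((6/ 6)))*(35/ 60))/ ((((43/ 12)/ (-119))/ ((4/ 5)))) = -6664/ 43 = -154.98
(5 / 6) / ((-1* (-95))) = 1 / 114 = 0.01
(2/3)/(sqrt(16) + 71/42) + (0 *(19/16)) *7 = 28/239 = 0.12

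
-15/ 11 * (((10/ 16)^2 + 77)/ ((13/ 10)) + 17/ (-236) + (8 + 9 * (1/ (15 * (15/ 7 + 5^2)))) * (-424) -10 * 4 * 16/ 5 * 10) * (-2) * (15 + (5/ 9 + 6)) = -402058399247/ 1479720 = -271712.49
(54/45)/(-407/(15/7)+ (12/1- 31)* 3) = -0.00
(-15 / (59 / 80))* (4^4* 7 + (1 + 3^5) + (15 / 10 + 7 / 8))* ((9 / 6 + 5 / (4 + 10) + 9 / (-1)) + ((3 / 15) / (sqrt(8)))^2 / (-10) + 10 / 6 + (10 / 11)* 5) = 7015776917 / 181720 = 38607.62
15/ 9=5/ 3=1.67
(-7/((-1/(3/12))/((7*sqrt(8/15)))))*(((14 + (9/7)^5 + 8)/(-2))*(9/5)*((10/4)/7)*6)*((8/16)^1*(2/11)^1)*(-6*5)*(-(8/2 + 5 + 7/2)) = -289442025*sqrt(30)/105644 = -15006.43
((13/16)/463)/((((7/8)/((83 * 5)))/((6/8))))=16185/25928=0.62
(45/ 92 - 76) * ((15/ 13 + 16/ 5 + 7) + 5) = -7384661/ 5980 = -1234.89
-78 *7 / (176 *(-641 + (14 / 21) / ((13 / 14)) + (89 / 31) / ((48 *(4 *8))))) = 21123648 / 4359724105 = 0.00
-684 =-684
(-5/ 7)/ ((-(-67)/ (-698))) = 3490/ 469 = 7.44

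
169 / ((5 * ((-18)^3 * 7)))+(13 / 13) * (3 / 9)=67871 / 204120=0.33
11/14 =0.79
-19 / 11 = -1.73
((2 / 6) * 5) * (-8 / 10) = -4 / 3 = -1.33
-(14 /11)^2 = -196 /121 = -1.62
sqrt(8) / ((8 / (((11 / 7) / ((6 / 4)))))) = 0.37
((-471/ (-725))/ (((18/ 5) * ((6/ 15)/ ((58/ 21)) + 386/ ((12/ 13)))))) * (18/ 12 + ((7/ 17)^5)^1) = 674030045/ 1033459955734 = 0.00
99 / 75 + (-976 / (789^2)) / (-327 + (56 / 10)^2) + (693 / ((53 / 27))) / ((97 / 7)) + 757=463498564413530633 / 591350299681275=783.80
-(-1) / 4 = 1 / 4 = 0.25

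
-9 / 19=-0.47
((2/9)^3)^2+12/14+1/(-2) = 2658101/7440174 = 0.36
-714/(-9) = 238/3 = 79.33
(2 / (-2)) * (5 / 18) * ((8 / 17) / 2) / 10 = -1 / 153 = -0.01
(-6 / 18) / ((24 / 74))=-37 / 36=-1.03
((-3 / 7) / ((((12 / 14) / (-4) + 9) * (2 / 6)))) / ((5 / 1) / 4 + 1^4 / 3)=-72 / 779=-0.09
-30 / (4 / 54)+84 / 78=-5251 / 13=-403.92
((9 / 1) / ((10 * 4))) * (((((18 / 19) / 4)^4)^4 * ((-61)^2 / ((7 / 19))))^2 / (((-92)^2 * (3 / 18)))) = 1283640485941152936533362983088847318667 / 8210500279534194832029059226454807751919642692676485120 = 0.00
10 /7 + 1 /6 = 67 /42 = 1.60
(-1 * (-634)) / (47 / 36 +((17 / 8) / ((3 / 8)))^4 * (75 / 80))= 273888 / 418169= 0.65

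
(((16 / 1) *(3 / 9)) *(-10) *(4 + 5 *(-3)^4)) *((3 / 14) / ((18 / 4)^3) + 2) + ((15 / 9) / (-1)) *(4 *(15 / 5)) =-222990700 / 5103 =-43697.96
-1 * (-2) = 2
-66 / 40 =-33 / 20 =-1.65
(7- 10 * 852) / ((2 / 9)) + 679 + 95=-37534.50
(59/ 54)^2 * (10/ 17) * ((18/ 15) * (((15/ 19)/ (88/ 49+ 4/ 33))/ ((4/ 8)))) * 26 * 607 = 14805559769/ 1351755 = 10952.84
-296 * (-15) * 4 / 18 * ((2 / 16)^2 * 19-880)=-3471895 / 4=-867973.75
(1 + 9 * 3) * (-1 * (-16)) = 448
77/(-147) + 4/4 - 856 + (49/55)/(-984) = -108035661/126280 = -855.52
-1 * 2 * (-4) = 8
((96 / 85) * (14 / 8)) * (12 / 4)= 504 / 85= 5.93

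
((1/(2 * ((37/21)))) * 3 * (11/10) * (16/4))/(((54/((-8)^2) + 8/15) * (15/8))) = 177408/122285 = 1.45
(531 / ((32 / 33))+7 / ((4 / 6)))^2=318943881 / 1024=311468.63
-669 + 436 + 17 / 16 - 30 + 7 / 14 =-4183 / 16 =-261.44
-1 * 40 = -40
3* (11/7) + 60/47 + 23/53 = 112030/17437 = 6.42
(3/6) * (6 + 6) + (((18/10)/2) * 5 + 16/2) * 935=23387/2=11693.50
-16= -16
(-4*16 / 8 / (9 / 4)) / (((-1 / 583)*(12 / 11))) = 1900.15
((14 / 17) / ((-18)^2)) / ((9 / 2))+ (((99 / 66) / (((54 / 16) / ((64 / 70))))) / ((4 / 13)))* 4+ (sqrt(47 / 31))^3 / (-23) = 5.20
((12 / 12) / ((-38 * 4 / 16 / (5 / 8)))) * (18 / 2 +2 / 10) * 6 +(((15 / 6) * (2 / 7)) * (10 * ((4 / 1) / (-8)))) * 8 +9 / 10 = -41633 / 1330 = -31.30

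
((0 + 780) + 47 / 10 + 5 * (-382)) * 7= -78771 / 10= -7877.10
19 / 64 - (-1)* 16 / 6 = 2.96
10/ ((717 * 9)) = 10/ 6453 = 0.00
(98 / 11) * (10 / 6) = 490 / 33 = 14.85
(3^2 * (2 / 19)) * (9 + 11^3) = 24120 / 19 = 1269.47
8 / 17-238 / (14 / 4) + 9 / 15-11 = -6624 / 85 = -77.93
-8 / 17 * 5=-40 / 17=-2.35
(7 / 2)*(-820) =-2870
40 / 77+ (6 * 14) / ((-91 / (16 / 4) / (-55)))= 203800 / 1001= 203.60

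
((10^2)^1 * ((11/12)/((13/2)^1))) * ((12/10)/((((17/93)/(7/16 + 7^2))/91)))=28321755/68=416496.40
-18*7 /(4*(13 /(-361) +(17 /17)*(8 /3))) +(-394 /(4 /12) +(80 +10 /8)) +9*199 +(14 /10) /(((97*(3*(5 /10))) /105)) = 107270145 /157916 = 679.29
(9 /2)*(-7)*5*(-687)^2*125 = -18583779375 /2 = -9291889687.50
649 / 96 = 6.76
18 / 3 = 6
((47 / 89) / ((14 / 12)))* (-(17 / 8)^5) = -200199837 / 10207232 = -19.61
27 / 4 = 6.75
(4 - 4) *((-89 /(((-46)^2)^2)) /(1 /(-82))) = 0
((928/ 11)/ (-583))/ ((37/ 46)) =-42688/ 237281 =-0.18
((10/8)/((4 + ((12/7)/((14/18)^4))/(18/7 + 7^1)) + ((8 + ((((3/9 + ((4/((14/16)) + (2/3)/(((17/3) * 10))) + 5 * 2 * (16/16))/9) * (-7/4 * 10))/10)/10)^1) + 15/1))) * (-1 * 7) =-21536069625/66817262023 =-0.32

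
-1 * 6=-6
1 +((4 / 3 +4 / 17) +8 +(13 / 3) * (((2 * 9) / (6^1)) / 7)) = 12.43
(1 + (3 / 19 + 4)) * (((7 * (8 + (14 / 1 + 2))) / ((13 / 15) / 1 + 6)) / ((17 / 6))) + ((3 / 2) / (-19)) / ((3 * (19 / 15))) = 56280615 / 1264222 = 44.52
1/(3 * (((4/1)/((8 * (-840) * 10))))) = -5600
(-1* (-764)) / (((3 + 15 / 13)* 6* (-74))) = -2483 / 5994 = -0.41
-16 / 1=-16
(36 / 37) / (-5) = -36 / 185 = -0.19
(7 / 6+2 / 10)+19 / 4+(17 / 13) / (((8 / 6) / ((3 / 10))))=10001 / 1560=6.41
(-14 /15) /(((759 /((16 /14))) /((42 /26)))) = -0.00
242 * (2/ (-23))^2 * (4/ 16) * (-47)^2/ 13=534578/ 6877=77.73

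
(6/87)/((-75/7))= -14/2175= -0.01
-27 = -27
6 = 6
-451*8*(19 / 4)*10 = -171380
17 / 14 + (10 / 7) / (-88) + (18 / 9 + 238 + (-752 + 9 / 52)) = -1022279 / 2002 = -510.63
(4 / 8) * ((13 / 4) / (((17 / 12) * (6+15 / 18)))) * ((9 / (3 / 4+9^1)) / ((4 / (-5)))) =-0.19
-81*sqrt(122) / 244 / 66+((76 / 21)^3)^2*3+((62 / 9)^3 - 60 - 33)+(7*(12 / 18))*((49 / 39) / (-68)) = 264384594965207 / 37908625482 - 27*sqrt(122) / 5368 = 6974.20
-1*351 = -351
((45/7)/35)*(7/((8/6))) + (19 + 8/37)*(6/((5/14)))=1677267/5180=323.80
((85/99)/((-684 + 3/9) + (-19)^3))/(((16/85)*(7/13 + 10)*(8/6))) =-93925/2182425344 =-0.00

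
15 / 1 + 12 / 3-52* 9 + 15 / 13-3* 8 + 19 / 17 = -104031 / 221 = -470.73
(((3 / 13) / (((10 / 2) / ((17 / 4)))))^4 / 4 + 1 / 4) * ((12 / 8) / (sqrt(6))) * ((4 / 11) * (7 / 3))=32035676407 * sqrt(6) / 603208320000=0.13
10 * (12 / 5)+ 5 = 29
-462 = -462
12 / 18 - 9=-25 / 3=-8.33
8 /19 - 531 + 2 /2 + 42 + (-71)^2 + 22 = 4575.42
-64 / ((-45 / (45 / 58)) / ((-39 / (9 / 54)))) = -7488 / 29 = -258.21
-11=-11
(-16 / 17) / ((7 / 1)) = -16 / 119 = -0.13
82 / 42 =41 / 21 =1.95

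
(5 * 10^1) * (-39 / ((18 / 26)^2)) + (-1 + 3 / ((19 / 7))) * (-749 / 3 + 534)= -2071796 / 513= -4038.59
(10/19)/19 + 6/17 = 2336/6137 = 0.38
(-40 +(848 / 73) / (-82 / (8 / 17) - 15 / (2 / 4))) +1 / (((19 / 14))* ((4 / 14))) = -2235221 / 59641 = -37.48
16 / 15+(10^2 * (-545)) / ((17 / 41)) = -33517228 / 255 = -131440.11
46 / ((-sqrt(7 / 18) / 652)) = -48094.20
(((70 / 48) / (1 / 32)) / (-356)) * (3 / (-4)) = 35 / 356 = 0.10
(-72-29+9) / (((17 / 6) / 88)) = -48576 / 17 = -2857.41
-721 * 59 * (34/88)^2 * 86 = -528632153/968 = -546107.60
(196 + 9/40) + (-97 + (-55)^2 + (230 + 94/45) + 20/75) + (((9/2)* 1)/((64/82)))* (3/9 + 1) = 2422273/720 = 3364.27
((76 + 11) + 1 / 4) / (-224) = -349 / 896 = -0.39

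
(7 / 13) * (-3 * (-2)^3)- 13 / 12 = 1847 / 156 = 11.84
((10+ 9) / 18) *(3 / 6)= 19 / 36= 0.53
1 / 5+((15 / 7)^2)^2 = 255526 / 12005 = 21.28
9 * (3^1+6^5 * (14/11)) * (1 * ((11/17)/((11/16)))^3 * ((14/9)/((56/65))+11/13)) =8140268544/41327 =196972.16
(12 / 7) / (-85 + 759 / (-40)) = -480 / 29113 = -0.02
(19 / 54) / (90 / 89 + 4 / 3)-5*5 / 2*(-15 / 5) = 424241 / 11268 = 37.65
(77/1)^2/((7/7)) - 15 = 5914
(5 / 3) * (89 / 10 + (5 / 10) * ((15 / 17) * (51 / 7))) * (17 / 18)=3604 / 189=19.07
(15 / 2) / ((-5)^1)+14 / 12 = -1 / 3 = -0.33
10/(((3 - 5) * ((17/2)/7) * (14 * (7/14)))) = -0.59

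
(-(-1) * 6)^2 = 36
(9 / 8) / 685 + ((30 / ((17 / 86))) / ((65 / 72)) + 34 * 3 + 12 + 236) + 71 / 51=1887476887 / 3633240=519.50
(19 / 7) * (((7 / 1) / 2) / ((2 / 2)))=19 / 2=9.50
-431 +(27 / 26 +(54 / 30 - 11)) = -57091 / 130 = -439.16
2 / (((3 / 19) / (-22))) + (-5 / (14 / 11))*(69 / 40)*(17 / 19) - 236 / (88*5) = -100162763 / 351120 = -285.27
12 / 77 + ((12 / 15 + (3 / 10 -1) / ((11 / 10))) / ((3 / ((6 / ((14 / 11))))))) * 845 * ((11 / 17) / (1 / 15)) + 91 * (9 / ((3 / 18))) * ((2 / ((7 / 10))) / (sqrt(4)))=11949999 / 1309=9129.11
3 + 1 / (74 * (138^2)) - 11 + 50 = 59188753 / 1409256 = 42.00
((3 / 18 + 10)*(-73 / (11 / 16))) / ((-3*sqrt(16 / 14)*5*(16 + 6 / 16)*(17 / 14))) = 997472*sqrt(14) / 1102365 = 3.39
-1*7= -7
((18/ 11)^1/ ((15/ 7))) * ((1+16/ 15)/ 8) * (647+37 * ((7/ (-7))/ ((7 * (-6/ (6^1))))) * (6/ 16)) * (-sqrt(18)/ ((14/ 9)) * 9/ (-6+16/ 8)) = 273771819 * sqrt(2)/ 492800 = 785.66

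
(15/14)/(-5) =-3/14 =-0.21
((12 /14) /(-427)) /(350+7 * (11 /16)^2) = -512 /90115361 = -0.00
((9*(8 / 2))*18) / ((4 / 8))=1296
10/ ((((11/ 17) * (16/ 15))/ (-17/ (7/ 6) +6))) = -19125/ 154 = -124.19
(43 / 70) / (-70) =-43 / 4900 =-0.01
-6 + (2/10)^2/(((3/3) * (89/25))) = -533/89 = -5.99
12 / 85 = 0.14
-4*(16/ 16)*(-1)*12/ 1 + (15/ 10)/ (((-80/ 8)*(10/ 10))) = 957/ 20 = 47.85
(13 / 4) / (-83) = -13 / 332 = -0.04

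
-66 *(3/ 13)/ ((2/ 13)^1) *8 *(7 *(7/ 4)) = -9702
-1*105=-105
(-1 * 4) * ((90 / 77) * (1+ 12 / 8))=-900 / 77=-11.69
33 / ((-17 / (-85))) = 165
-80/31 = -2.58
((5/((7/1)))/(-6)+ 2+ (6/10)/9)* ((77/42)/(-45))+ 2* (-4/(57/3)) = -0.50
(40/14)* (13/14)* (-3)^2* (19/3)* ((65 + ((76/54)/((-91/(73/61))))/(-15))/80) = 2776524131/22596840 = 122.87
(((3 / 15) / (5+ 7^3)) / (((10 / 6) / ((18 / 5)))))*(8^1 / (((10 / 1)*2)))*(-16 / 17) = -144 / 308125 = -0.00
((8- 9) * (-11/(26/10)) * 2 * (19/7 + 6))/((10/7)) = 671/13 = 51.62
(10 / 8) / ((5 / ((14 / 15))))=7 / 30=0.23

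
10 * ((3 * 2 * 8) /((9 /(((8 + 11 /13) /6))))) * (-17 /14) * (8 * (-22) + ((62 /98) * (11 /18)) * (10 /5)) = 6042905000 /361179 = 16731.05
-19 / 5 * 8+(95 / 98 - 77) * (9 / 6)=-141557 / 980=-144.45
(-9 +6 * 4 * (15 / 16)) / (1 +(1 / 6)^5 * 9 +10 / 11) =7.07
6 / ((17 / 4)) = 24 / 17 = 1.41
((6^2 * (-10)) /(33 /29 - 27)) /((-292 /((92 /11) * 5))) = -8004 /4015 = -1.99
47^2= 2209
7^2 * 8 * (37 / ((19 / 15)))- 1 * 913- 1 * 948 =182201 / 19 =9589.53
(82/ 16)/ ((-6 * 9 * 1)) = -41/ 432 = -0.09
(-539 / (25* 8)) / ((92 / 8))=-539 / 2300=-0.23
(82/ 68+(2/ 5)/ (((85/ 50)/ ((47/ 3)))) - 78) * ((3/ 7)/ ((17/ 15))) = -111855/ 4046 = -27.65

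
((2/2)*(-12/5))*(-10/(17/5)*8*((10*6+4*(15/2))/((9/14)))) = 134400/17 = 7905.88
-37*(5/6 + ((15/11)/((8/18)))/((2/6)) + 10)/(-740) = 529/528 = 1.00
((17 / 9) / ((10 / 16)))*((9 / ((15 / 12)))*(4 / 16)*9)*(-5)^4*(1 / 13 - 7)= -211846.15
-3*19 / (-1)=57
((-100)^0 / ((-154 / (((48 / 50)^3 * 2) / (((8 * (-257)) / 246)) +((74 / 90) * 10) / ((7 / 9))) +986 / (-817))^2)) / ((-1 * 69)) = -0.00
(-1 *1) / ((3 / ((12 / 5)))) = -4 / 5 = -0.80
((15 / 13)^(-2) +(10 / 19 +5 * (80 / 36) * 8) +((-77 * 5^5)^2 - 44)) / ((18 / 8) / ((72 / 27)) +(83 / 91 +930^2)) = 80087820376357248 / 1196332108675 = 66944.47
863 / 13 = 66.38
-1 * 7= -7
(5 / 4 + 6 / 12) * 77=539 / 4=134.75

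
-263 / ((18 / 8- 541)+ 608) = -1052 / 277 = -3.80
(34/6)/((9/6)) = 34/9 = 3.78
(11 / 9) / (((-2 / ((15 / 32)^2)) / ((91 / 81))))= -25025 / 165888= -0.15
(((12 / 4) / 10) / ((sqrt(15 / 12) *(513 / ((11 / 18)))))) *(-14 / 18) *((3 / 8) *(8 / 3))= -0.00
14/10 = 7/5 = 1.40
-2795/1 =-2795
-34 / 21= -1.62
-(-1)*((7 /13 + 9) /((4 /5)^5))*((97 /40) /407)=0.17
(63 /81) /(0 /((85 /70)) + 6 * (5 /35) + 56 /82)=2009 /3978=0.51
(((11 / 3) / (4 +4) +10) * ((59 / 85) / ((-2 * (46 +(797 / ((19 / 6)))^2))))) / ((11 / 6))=-5346049 / 171173292400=-0.00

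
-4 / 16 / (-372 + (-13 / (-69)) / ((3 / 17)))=207 / 307132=0.00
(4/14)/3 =2/21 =0.10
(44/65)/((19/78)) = 264/95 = 2.78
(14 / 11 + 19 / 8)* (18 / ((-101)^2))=0.01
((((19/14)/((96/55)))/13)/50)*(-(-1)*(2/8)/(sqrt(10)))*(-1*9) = -627*sqrt(10)/2329600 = -0.00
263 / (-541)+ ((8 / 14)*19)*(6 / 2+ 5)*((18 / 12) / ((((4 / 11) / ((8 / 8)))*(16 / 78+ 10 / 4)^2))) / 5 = 7845125747 / 843005135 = 9.31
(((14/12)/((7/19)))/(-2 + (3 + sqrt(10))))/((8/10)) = -95/216 + 95 *sqrt(10)/216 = 0.95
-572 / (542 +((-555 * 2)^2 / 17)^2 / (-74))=82654 / 10257154181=0.00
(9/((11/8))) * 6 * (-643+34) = -263088/11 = -23917.09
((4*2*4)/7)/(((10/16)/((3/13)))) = 768/455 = 1.69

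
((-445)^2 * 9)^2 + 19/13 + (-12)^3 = 41292237335680/13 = 3176325948898.46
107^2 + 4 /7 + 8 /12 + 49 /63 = 721414 /63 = 11451.02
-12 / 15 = -4 / 5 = -0.80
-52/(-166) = 26/83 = 0.31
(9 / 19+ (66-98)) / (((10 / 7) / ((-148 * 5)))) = 310282 / 19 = 16330.63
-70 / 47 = -1.49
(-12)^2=144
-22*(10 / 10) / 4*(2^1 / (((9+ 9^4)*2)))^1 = -11 / 13140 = -0.00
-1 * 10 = -10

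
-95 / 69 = -1.38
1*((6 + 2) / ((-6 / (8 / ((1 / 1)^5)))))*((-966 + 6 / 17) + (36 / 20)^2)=10265.68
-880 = -880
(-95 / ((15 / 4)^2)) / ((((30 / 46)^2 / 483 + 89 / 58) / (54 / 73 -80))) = 8688835089088 / 24914724435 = 348.74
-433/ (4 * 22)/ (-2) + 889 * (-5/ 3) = -781021/ 528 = -1479.21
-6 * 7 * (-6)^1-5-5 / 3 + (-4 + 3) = 733 / 3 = 244.33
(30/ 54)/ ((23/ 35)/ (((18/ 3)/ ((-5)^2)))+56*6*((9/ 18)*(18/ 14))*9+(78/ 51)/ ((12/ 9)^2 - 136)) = 71876/ 251861271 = 0.00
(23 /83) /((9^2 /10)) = 230 /6723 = 0.03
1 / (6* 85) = 1 / 510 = 0.00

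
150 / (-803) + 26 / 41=0.45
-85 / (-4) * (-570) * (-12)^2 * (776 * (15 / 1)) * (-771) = 15653218248000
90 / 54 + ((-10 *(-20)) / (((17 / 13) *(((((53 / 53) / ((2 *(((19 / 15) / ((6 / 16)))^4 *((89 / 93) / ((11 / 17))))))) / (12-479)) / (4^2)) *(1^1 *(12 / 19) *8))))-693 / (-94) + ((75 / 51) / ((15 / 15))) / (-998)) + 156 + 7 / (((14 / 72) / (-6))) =-17478966834735230877233 / 200703182850225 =-87088637.99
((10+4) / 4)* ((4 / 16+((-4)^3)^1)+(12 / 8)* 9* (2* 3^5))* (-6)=-545769 / 4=-136442.25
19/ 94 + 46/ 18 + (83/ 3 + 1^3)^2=232519/ 282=824.54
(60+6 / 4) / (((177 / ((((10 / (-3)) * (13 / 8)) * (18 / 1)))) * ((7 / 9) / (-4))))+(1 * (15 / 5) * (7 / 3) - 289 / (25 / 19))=-396633 / 10325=-38.41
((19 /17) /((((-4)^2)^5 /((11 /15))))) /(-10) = -209 /2673868800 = -0.00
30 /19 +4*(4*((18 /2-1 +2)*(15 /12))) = 3830 /19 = 201.58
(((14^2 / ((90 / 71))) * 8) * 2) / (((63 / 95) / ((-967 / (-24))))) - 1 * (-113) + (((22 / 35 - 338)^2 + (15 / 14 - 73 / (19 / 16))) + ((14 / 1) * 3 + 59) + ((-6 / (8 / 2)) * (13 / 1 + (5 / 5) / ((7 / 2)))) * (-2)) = 2989937566351 / 11311650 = 264323.73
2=2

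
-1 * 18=-18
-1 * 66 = -66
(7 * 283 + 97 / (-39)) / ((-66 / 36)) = -154324 / 143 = -1079.19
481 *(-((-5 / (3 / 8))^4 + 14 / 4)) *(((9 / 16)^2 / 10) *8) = -2462992727 / 640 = -3848426.14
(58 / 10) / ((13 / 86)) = 2494 / 65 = 38.37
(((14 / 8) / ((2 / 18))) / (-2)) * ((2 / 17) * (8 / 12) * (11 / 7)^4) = -43923 / 11662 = -3.77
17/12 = 1.42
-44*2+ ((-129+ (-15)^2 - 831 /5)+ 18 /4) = -153.70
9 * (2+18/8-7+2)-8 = -59/4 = -14.75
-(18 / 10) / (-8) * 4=9 / 10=0.90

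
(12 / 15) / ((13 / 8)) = 32 / 65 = 0.49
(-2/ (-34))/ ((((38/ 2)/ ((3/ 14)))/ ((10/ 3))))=5/ 2261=0.00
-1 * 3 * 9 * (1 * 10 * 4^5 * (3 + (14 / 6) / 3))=-1044480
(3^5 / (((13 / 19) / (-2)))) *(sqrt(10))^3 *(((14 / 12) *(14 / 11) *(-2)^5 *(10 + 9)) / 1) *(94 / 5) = 17239557888 *sqrt(10) / 143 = 381232648.81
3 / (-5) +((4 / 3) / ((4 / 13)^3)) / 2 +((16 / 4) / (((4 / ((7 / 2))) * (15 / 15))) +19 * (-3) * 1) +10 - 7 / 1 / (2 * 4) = -10603 / 480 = -22.09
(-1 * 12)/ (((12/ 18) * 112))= -9/ 56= -0.16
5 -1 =4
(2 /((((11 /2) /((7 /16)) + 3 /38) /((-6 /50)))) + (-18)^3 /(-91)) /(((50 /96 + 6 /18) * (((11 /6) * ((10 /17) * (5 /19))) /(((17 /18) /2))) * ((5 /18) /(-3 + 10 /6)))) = -258545323787904 /431571765625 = -599.08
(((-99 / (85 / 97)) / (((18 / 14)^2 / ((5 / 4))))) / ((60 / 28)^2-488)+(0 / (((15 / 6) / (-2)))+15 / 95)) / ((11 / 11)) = 92164805 / 275432436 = 0.33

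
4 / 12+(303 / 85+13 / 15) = 4.76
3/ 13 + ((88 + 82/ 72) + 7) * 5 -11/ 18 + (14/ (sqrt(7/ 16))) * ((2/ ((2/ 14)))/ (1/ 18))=74929/ 156 + 2016 * sqrt(7)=5814.15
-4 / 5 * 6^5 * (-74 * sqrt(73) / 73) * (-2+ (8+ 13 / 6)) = 18797184 * sqrt(73) / 365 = 440008.80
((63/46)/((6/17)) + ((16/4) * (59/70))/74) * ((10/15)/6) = 467743/1072260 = 0.44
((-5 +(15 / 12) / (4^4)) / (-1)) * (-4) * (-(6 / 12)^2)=5115 / 1024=5.00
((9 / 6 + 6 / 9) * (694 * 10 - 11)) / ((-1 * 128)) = -90077 / 768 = -117.29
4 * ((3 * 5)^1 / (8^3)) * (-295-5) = -1125 / 32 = -35.16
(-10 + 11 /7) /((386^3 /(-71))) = 0.00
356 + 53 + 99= 508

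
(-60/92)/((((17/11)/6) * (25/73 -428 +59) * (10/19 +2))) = 228855/84180736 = 0.00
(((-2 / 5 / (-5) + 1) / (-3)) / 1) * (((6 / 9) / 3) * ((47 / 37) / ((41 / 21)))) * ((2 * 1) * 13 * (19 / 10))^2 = -120431766 / 948125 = -127.02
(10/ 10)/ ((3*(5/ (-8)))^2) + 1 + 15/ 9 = 664/ 225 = 2.95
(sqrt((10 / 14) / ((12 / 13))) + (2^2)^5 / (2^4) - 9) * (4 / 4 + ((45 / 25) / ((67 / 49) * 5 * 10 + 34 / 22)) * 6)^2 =584140561 * sqrt(1365) / 18407517450 + 6425546171 / 87654845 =74.48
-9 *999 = -8991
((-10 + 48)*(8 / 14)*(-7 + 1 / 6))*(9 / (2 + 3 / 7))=-9348 / 17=-549.88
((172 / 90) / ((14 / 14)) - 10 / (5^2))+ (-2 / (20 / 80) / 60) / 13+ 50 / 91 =8396 / 4095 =2.05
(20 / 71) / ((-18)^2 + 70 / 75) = 150 / 173027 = 0.00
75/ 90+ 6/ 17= 121/ 102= 1.19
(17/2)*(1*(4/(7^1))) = 34/7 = 4.86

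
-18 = -18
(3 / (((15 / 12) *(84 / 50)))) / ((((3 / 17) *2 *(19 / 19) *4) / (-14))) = -85 / 6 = -14.17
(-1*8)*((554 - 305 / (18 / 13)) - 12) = -23164 / 9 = -2573.78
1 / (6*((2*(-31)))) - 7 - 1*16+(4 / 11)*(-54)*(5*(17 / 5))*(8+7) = -20583887 / 4092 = -5030.28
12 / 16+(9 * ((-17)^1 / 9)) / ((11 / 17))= -1123 / 44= -25.52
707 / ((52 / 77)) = 54439 / 52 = 1046.90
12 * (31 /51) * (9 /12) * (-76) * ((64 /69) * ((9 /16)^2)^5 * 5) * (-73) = 749606344448985 /1679332212736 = 446.37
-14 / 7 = -2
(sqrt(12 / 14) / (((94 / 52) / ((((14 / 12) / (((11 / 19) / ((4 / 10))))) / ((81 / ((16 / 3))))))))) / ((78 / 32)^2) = 155648*sqrt(42) / 220482405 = 0.00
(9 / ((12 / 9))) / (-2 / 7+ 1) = 189 / 20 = 9.45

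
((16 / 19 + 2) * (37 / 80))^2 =998001 / 577600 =1.73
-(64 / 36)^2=-256 / 81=-3.16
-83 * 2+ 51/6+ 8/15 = -4709/30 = -156.97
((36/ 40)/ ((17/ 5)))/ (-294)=-3/ 3332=-0.00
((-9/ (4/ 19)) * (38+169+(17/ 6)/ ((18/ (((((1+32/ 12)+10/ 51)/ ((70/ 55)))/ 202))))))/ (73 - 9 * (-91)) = -9.92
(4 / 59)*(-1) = -4 / 59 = -0.07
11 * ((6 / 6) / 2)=5.50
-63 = -63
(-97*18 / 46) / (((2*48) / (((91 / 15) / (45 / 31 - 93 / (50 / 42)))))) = 1368185 / 43731648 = 0.03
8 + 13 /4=45 /4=11.25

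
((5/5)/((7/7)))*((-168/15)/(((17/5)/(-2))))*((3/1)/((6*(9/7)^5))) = 941192/1003833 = 0.94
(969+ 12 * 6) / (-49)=-21.24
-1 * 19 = -19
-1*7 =-7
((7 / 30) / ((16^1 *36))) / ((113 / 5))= 7 / 390528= 0.00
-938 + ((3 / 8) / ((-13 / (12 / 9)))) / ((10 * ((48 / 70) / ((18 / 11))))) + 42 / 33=-2143253 / 2288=-936.74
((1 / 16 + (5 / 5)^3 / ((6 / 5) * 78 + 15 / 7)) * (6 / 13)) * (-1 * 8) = -3911 / 14521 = -0.27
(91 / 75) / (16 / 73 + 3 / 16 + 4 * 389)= 106288 / 136341225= 0.00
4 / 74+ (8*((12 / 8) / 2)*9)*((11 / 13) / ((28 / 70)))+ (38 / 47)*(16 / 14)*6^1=18962803 / 158249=119.83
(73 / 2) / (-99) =-73 / 198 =-0.37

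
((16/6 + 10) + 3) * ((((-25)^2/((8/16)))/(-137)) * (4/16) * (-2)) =29375/411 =71.47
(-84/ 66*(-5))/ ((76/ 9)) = 315/ 418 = 0.75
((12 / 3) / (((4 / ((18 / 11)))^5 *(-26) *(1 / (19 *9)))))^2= 101957062669641 / 1122156737937664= 0.09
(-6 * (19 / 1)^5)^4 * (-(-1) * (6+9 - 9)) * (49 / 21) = 682032478413713865460244024544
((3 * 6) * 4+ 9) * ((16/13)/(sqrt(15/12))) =2592 * sqrt(5)/65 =89.17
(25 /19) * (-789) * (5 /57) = -32875 /361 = -91.07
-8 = -8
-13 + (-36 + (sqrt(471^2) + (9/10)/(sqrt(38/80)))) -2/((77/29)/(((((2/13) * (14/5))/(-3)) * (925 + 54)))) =9 * sqrt(190)/95 + 102938/195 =529.19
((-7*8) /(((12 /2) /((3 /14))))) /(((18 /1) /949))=-949 /9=-105.44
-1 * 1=-1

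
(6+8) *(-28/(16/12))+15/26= -7629/26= -293.42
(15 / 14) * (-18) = -135 / 7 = -19.29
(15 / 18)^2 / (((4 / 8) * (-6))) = -25 / 108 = -0.23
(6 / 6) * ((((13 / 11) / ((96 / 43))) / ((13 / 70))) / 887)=1505 / 468336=0.00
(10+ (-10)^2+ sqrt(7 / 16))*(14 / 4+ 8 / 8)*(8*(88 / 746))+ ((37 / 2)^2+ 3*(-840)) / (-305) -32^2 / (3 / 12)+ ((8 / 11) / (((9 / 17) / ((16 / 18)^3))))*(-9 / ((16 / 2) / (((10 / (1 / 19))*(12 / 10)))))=-4706405352701 / 1216375380+ 396*sqrt(7) / 373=-3866.40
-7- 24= -31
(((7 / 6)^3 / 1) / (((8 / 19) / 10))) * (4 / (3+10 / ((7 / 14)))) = 32585 / 4968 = 6.56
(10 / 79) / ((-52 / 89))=-445 / 2054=-0.22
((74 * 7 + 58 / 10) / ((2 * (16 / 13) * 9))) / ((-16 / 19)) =-71877 / 2560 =-28.08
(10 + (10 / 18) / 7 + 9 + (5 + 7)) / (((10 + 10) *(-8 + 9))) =979 / 630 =1.55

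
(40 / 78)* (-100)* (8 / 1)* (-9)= 48000 / 13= 3692.31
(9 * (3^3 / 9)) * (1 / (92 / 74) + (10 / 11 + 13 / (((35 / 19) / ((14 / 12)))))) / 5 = 339732 / 6325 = 53.71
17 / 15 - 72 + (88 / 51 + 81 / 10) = -10377 / 170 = -61.04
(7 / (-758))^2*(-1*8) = -98 / 143641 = -0.00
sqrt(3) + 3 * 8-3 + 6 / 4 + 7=sqrt(3) + 59 / 2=31.23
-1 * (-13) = 13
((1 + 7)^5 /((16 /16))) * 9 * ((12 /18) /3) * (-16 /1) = -1048576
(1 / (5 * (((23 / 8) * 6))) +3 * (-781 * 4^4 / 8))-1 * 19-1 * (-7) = -25870856 / 345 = -74987.99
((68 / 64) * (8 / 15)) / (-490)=-17 / 14700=-0.00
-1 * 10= -10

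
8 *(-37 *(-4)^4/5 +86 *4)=-62016/5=-12403.20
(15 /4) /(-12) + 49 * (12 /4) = 2347 /16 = 146.69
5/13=0.38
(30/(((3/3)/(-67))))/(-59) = 2010/59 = 34.07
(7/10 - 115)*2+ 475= 1232/5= 246.40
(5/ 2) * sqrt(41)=5 * sqrt(41)/ 2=16.01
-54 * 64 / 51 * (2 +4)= -6912 / 17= -406.59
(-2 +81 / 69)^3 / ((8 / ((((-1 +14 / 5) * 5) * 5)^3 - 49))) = -6417.88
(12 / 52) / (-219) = -1 / 949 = -0.00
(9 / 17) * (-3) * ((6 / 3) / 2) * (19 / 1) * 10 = -5130 / 17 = -301.76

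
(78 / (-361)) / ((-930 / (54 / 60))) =0.00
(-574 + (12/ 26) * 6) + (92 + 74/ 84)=-478.35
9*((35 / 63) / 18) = 5 / 18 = 0.28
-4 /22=-2 /11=-0.18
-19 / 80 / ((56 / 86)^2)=-35131 / 62720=-0.56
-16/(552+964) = -4/379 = -0.01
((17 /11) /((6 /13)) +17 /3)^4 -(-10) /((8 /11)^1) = 125594603245 /18974736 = 6619.04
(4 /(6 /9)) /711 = 0.01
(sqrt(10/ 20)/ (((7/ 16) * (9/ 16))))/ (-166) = -64 * sqrt(2)/ 5229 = -0.02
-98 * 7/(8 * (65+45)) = -343/440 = -0.78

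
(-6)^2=36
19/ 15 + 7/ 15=26/ 15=1.73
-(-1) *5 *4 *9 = 180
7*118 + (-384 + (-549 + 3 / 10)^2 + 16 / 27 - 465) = 812833063 / 2700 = 301049.28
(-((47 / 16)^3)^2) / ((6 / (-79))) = 851558010991 / 100663296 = 8459.47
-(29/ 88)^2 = -841/ 7744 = -0.11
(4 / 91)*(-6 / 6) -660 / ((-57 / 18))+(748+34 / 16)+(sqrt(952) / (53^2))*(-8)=13258001 / 13832 -16*sqrt(238) / 2809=958.41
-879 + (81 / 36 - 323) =-4799 / 4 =-1199.75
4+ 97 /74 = 393 /74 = 5.31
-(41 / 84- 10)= 799 / 84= 9.51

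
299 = 299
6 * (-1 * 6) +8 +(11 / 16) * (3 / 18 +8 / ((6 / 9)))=-1885 / 96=-19.64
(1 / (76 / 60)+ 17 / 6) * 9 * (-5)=-163.03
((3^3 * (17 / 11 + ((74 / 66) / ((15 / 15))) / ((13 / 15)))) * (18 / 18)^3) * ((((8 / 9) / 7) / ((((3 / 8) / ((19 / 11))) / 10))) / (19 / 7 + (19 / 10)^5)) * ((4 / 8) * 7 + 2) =12992000000 / 144751321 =89.75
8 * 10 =80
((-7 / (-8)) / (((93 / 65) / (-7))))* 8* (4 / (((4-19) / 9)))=2548 / 31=82.19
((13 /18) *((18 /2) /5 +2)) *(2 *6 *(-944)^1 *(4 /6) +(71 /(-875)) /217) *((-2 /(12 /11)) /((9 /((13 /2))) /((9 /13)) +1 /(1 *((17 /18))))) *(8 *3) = 5094774860263 /17088750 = 298136.19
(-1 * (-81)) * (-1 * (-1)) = 81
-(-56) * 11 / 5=616 / 5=123.20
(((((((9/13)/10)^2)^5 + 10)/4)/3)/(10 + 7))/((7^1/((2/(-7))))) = -1969407026414783826343/984309631801860000000000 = -0.00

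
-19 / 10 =-1.90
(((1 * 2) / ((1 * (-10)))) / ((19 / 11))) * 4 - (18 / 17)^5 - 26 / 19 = -426564078 / 134886415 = -3.16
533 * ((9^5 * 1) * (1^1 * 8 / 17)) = 251784936 / 17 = 14810878.59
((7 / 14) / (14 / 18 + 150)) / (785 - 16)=9 / 2087066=0.00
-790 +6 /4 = -1577 /2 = -788.50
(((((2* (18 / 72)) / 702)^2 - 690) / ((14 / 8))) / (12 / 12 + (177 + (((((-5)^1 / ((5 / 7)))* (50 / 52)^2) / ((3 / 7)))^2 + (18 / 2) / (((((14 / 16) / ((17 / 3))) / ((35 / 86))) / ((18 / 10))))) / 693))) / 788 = -108725434360543 / 38763098543181231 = -0.00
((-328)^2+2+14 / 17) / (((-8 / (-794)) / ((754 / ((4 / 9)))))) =307958635062 / 17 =18115213827.18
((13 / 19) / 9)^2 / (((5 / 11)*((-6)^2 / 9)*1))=1859 / 584820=0.00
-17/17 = -1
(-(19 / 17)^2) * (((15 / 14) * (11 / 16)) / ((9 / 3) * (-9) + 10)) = 59565 / 1100512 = 0.05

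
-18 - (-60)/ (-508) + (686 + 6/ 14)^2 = 2932066426/ 6223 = 471166.07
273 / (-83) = -3.29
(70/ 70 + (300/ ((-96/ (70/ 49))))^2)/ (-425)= -16409/ 333200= -0.05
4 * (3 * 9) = 108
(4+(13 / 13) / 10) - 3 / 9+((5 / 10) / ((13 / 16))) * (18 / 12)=4.69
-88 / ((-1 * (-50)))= -44 / 25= -1.76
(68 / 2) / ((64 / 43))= 731 / 32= 22.84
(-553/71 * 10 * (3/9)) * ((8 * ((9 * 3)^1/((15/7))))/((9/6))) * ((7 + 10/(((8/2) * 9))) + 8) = -17032400/639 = -26654.77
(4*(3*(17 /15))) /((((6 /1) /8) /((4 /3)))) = 1088 /45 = 24.18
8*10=80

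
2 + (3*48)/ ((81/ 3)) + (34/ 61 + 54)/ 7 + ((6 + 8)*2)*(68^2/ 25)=166338082/ 32025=5194.01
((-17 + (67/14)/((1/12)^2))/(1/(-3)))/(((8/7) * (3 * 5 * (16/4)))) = -941/32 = -29.41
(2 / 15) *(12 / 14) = 4 / 35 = 0.11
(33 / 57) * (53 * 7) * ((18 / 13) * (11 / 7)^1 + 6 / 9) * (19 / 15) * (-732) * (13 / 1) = -110387552 / 15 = -7359170.13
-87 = -87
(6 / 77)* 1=6 / 77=0.08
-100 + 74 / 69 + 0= -6826 / 69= -98.93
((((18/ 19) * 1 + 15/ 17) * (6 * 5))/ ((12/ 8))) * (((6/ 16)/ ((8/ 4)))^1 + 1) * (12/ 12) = 2955/ 68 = 43.46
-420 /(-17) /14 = 1.76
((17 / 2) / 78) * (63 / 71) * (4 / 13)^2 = 1428 / 155987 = 0.01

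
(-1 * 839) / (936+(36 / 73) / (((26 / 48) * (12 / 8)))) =-796211 / 888840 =-0.90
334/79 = 4.23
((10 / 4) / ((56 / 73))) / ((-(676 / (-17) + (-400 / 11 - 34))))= 68255 / 2306528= 0.03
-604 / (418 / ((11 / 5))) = -302 / 95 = -3.18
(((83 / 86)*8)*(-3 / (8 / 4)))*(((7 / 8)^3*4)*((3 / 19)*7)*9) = -16141923 / 52288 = -308.71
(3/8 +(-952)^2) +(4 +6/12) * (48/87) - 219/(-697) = 146553494935/161704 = 906307.17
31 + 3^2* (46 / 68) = 1261 / 34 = 37.09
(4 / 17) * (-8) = -32 / 17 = -1.88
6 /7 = 0.86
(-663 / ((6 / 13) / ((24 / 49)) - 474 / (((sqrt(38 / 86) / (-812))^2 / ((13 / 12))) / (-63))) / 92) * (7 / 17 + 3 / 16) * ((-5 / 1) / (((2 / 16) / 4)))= 15701790 / 1096964797948229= 0.00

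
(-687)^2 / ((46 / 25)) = 11799225 / 46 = 256504.89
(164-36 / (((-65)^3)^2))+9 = 13047468078089 / 75418890625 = 173.00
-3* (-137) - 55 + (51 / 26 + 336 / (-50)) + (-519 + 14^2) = 18357 / 650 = 28.24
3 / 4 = 0.75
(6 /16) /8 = 3 /64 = 0.05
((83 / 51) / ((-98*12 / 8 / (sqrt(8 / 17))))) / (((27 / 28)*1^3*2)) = -332*sqrt(34) / 491589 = -0.00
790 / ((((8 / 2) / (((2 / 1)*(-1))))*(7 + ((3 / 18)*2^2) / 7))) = -8295 / 149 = -55.67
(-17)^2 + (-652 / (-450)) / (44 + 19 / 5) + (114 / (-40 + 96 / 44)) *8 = 74078161 / 279630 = 264.91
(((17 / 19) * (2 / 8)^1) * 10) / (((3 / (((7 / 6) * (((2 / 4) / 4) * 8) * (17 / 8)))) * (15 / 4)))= 2023 / 4104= 0.49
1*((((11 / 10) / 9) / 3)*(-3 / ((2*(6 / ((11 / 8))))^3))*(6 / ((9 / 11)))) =-161051 / 119439360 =-0.00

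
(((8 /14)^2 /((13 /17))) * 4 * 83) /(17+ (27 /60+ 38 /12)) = 5418240 /787969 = 6.88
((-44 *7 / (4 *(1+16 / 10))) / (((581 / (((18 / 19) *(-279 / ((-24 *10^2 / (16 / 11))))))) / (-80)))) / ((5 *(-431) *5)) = -13392 / 220898275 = -0.00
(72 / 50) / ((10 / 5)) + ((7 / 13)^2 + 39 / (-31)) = -32498 / 130975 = -0.25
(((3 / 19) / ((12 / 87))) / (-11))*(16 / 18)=-58 / 627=-0.09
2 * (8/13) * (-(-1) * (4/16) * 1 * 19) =76/13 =5.85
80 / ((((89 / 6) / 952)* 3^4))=152320 / 2403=63.39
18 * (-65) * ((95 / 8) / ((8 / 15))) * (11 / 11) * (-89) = 74192625 / 32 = 2318519.53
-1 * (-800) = 800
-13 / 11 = -1.18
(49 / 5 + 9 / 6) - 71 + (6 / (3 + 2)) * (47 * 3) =219 / 2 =109.50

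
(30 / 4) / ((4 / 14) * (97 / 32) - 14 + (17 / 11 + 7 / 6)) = -27720 / 38519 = -0.72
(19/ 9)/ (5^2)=19/ 225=0.08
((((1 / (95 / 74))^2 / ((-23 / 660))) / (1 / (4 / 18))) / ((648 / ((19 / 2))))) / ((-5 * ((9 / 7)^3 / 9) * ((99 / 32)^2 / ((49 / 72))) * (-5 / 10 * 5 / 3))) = -11780496896 / 2873966497875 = -0.00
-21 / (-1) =21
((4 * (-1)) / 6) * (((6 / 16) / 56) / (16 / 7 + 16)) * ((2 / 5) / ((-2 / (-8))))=-1 / 2560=-0.00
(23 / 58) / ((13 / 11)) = 253 / 754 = 0.34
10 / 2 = 5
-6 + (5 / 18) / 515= -6.00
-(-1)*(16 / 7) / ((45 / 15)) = 16 / 21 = 0.76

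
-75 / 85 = -15 / 17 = -0.88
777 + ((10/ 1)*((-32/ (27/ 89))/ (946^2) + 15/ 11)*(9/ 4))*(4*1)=603878129/ 671187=899.72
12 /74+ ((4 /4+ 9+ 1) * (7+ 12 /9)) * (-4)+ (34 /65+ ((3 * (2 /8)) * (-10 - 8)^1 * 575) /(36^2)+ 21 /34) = -485849033 /1308320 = -371.35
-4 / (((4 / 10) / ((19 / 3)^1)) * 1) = -190 / 3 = -63.33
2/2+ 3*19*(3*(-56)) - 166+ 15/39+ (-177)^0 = -126615/13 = -9739.62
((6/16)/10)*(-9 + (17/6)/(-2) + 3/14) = -857/2240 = -0.38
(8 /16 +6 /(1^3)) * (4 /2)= 13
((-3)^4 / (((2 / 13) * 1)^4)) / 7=2313441 / 112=20655.72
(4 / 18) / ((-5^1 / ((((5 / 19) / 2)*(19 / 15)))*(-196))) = 1 / 26460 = 0.00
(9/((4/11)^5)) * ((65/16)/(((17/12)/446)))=63029724615/34816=1810366.63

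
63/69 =21/23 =0.91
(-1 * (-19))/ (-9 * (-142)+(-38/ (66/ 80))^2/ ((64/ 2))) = 20691/ 1463942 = 0.01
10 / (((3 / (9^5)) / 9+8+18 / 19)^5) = 4319535169304714662779462212121930 / 24769371476274225394348932148172634049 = 0.00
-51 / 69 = -17 / 23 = -0.74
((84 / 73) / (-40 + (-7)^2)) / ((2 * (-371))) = -2 / 11607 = -0.00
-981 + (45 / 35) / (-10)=-68679 / 70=-981.13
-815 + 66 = -749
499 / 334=1.49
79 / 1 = 79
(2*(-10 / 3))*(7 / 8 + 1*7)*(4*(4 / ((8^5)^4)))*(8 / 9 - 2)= 175 / 216172782113783808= 0.00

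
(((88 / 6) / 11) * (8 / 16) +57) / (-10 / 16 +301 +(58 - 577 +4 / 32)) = -346 / 1311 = -0.26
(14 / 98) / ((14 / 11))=11 / 98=0.11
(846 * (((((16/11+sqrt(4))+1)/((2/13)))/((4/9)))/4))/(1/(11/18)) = 269451/32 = 8420.34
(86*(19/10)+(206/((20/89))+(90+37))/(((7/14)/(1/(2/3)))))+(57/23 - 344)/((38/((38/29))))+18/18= 4380487/1334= 3283.72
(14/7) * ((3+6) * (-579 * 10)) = -104220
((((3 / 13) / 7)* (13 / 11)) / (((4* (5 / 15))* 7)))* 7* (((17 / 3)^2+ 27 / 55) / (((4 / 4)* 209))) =8069 / 1770230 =0.00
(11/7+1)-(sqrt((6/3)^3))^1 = 18/7-2*sqrt(2) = -0.26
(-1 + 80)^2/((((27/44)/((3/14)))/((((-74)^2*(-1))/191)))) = -751865752/12033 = -62483.65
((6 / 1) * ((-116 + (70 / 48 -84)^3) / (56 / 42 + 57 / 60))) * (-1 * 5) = 194394068125 / 26304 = 7390285.44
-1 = -1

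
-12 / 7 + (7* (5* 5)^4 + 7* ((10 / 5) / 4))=38281275 / 14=2734376.79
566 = 566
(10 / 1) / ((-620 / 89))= -89 / 62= -1.44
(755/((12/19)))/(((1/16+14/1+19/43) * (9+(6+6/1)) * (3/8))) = 19738720/1886031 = 10.47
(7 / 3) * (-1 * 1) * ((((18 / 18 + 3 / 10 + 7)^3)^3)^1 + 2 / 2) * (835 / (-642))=24281462175194970123 / 42800000000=567323882.60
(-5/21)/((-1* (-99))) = -5/2079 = -0.00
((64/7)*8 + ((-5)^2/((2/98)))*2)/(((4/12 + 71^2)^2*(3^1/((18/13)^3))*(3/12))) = 77253588/219857584219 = 0.00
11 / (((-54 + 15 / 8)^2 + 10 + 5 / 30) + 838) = 2112 / 684515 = 0.00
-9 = -9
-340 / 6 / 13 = -4.36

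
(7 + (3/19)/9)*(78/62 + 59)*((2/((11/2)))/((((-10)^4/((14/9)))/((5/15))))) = 104608/13119975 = 0.01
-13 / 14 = -0.93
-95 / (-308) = 95 / 308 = 0.31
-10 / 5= -2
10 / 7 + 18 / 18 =17 / 7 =2.43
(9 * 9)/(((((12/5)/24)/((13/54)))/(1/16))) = 195/16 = 12.19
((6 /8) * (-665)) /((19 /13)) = -1365 /4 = -341.25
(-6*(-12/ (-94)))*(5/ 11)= -180/ 517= -0.35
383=383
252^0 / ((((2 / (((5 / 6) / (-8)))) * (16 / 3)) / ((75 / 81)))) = -125 / 13824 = -0.01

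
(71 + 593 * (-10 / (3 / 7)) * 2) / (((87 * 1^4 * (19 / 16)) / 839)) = -1111601168 / 4959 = -224158.33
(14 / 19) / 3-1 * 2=-100 / 57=-1.75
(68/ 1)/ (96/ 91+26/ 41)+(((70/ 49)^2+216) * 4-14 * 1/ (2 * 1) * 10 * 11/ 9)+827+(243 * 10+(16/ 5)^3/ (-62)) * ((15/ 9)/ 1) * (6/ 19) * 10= 14440.56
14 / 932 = 7 / 466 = 0.02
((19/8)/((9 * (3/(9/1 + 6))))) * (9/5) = 19/8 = 2.38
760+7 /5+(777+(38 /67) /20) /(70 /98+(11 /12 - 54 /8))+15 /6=88174217 /144050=612.11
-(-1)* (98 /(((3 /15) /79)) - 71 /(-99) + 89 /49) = 187794500 /4851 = 38712.53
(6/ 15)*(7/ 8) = 7/ 20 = 0.35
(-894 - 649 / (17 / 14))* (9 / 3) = -72852 / 17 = -4285.41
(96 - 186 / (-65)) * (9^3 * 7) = 32791878 / 65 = 504490.43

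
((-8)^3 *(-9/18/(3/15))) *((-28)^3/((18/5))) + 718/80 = -2809852769/360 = -7805146.58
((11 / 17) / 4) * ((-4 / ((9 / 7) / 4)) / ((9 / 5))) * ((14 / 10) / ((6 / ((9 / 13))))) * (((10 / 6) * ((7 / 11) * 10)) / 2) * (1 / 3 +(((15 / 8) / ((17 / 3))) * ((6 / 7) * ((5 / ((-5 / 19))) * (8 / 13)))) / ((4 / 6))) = 52768100 / 11868363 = 4.45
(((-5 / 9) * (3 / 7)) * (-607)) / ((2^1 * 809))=3035 / 33978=0.09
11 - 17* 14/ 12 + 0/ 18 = -53/ 6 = -8.83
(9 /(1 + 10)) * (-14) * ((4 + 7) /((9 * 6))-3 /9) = 49 /33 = 1.48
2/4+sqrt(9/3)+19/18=14/9+sqrt(3)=3.29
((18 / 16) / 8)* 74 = 333 / 32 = 10.41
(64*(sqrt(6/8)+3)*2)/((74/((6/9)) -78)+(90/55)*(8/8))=14.29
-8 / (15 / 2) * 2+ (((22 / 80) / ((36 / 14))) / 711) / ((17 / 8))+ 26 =25962953 / 1087830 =23.87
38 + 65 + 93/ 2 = 299/ 2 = 149.50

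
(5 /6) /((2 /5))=25 /12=2.08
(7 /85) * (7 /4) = 49 /340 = 0.14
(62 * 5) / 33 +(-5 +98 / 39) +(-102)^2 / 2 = 2234621 / 429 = 5208.91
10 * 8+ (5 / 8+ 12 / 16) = 651 / 8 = 81.38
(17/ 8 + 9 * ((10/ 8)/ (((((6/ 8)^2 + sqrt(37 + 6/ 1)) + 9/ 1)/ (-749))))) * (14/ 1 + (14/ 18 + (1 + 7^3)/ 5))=-43510.36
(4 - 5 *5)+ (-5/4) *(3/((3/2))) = -47/2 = -23.50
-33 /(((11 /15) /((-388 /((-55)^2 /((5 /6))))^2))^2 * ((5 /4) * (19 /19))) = -5665873984 /884230384125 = -0.01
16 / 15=1.07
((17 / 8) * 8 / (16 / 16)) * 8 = 136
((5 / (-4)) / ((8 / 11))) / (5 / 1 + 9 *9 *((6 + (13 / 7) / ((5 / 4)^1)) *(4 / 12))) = -175 / 21088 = -0.01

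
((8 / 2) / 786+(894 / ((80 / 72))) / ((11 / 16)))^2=639924751066756 / 467208225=1369677.84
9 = 9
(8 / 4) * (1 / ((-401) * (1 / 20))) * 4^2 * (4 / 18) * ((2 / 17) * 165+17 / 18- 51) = 6001280 / 552177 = 10.87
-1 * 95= -95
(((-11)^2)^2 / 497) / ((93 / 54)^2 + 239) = 431244 / 3542119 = 0.12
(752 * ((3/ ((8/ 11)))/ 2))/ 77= 141/ 7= 20.14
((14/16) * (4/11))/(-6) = -7/132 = -0.05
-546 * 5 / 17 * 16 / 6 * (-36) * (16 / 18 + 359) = 94319680 / 17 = 5548216.47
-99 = -99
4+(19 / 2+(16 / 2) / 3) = 97 / 6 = 16.17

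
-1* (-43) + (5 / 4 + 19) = 253 / 4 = 63.25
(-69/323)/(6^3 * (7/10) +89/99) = -0.00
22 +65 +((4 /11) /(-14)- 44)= 3309 /77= 42.97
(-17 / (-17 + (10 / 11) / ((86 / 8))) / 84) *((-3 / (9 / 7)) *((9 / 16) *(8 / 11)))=-731 / 64008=-0.01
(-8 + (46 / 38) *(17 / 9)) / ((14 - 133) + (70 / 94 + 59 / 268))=12306292 / 254237841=0.05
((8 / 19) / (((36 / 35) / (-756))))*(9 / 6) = -8820 / 19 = -464.21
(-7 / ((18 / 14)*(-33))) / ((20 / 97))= 4753 / 5940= 0.80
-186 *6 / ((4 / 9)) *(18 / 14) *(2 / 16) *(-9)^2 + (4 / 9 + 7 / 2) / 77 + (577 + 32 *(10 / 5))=-177667393 / 5544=-32046.79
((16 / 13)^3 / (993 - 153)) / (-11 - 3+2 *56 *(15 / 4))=256 / 46829055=0.00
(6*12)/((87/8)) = 192/29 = 6.62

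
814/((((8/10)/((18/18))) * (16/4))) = 2035/8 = 254.38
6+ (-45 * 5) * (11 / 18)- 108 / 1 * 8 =-1991 / 2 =-995.50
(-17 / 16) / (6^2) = -17 / 576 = -0.03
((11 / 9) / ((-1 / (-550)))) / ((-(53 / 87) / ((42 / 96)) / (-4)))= 614075 / 318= 1931.05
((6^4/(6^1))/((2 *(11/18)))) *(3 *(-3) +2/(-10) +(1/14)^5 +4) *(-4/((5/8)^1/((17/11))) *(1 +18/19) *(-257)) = -4394337411844008/965982325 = -4549086.77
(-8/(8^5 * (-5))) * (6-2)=1/5120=0.00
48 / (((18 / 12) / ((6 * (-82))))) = -15744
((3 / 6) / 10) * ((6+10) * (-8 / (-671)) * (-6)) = -0.06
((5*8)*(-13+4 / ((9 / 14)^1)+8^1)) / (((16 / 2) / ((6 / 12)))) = 55 / 18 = 3.06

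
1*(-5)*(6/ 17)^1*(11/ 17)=-330/ 289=-1.14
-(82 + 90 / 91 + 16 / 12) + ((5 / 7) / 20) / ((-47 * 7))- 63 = -52928243 / 359268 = -147.32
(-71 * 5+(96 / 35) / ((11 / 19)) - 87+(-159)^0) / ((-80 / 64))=671844 / 1925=349.01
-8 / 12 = -2 / 3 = -0.67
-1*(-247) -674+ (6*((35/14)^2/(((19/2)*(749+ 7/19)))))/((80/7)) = -4632091/10848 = -427.00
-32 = -32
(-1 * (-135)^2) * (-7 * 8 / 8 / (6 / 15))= 637875 / 2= 318937.50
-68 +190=122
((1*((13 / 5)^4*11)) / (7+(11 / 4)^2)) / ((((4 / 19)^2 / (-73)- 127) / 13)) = -1722104459504 / 487384594375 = -3.53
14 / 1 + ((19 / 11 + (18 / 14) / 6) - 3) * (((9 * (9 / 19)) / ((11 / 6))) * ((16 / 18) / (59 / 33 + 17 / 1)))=3148304 / 226765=13.88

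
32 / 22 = 16 / 11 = 1.45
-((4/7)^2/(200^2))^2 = -1/15006250000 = -0.00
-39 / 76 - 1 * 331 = -25195 / 76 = -331.51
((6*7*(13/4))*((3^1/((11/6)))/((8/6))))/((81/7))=637/44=14.48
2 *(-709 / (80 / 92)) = -16307 / 10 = -1630.70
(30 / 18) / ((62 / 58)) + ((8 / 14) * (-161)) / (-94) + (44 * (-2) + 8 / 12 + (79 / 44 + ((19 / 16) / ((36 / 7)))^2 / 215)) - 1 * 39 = -139474453092317 / 1143235399680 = -122.00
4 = 4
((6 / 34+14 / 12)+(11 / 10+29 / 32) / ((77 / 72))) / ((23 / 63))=758487 / 86020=8.82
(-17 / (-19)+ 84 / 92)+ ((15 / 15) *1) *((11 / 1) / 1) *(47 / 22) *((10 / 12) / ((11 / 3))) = 7.15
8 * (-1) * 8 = -64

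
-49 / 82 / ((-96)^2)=-0.00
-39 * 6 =-234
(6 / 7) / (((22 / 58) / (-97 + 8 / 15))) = -83926 / 385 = -217.99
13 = 13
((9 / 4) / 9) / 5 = 1 / 20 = 0.05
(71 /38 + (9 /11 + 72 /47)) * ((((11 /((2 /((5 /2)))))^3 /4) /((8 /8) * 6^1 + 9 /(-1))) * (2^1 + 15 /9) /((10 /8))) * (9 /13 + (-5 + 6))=-30335053925 /6686784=-4536.57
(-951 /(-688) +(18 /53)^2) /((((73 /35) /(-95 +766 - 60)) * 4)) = 61893985335 /564316864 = 109.68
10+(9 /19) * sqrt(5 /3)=3 * sqrt(15) /19+10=10.61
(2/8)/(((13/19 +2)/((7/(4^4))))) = 133/52224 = 0.00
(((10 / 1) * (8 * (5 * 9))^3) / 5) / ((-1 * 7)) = -93312000 / 7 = -13330285.71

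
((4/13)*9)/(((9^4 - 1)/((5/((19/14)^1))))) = 63/40508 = 0.00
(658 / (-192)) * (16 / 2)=-329 / 12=-27.42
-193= -193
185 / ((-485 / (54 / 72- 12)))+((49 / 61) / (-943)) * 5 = 95680735 / 22318924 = 4.29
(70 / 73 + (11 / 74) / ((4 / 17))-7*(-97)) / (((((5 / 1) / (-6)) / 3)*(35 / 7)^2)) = -98.01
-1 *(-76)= 76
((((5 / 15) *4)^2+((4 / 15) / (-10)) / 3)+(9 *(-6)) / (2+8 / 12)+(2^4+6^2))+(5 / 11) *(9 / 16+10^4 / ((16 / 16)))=181337473 / 39600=4579.23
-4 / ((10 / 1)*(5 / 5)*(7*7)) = -2 / 245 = -0.01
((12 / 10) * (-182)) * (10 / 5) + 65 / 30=-13039 / 30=-434.63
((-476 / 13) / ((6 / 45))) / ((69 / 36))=-42840 / 299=-143.28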